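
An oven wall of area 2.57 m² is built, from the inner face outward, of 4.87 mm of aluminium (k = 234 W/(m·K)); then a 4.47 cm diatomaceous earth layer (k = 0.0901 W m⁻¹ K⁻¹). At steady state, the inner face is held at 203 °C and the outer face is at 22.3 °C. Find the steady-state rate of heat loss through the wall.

Treat each layer as a resistance in series:
  R_aluminium = L/(kA) = 0.00487/(234·2.57) = 8.098×10^-6 K/W
  R_diatomaceous earth = L/(kA) = 0.0447/(0.0901·2.57) = 0.1930 K/W
ΣR = 8.098×10^-6 + 0.1930 = 0.1930 K/W
Q = ΔT/ΣR = (203 °C − 22.3 °C)/0.1930 = 936 W

Q = 936 W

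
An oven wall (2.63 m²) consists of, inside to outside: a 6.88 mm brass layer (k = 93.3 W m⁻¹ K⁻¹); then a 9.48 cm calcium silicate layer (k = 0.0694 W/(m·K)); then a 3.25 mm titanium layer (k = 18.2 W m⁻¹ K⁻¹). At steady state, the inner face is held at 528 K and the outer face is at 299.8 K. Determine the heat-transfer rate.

Series thermal resistances, inner to outer:
  R_brass = L/(kA) = 0.00688/(93.3·2.63) = 2.804×10^-5 K/W
  R_calcium silicate = L/(kA) = 0.0948/(0.0694·2.63) = 0.5194 K/W
  R_titanium = L/(kA) = 0.00325/(18.2·2.63) = 6.790×10^-5 K/W
ΣR = 2.804×10^-5 + 0.5194 + 6.790×10^-5 = 0.5195 K/W
Q = ΔT/ΣR = (528 K − 299.8 K)/0.5195 = 439 W

Q = 439 W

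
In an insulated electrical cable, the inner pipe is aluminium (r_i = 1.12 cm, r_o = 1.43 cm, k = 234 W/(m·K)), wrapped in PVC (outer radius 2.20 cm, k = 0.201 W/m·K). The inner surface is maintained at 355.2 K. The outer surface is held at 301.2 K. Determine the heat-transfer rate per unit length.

Q' = 158 W/m

Treat each layer as a resistance in series:
  R'_aluminium = ln(0.0143/0.0112)/(2πk) = 0.2443/(2π·234) = 1.662×10^-4 m·K/W
  R'_PVC = ln(0.0220/0.0143)/(2πk) = 0.4308/(2π·0.201) = 0.3411 m·K/W
ΣR = 1.662×10^-4 + 0.3411 = 0.3413 m·K/W
Q' = ΔT/ΣR = (355.2 K − 301.2 K)/0.3413 = 158 W/m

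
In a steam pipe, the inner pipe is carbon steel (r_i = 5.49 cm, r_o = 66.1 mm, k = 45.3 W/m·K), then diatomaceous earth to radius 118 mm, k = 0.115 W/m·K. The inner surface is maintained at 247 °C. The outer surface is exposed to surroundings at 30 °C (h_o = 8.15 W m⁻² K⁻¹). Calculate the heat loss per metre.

Resistance network (inner→outer):
  R'_carbon steel = ln(0.0661/0.0549)/(2πk) = 0.1857/(2π·45.3) = 6.523×10^-4 m·K/W
  R'_diatomaceous earth = ln(0.118/0.0661)/(2πk) = 0.5795/(2π·0.115) = 0.8020 m·K/W
  R'_conv,out = 1/(2πr h) = 1/(2π·0.118·8.15) = 0.1655 m·K/W
ΣR = 6.523×10^-4 + 0.8020 + 0.1655 = 0.9682 m·K/W
Q' = ΔT/ΣR = (247 °C − 30 °C)/0.9682 = 224 W/m

Q' = 224 W/m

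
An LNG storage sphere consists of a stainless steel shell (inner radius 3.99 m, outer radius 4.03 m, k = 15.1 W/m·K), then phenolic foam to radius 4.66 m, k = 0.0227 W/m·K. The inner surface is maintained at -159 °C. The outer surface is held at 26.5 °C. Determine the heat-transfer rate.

Q = 1580 W

Series thermal resistances, inner to outer:
  R_stainless steel = (1/3.99 − 1/4.03)/(4πk) = 0.002488/(4π·15.1) = 1.311×10^-5 K/W
  R_phenolic foam = (1/4.03 − 1/4.66)/(4πk) = 0.03355/(4π·0.0227) = 0.1176 K/W
ΣR = 1.311×10^-5 + 0.1176 = 0.1176 K/W
Q = ΔT/ΣR = (-159 °C − 26.5 °C)/0.1176 = -1580 W
(Negative Q ⇒ heat flows inward; heat gain = 1580 W.)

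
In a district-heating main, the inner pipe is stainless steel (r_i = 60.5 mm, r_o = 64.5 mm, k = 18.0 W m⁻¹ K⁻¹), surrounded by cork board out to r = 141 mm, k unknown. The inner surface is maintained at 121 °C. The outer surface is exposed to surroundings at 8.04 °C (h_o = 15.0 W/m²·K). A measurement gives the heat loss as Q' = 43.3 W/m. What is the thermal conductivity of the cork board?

k = 0.0491 W/m·K

ΣR = ΔT/Q' = |121 − 8.04|/43.3 = 2.609 m·K/W
Known resistances:
  R'_stainless steel = ln(0.0645/0.0605)/(2πk) = 0.06402/(2π·18.0) = 5.661×10^-4 m·K/W
  R'_conv,out = 1/(2πr h) = 1/(2π·0.141·15.0) = 0.07525 m·K/W
R_cork board = ΣR − ΣR_known = 2.609 − 0.07582 = 2.533 m·K/W
ln(r₂/r₁)/(2πk) = 2.533 ⇒ k = 0.7821/(2π·2.533) = 0.0491 W/m·K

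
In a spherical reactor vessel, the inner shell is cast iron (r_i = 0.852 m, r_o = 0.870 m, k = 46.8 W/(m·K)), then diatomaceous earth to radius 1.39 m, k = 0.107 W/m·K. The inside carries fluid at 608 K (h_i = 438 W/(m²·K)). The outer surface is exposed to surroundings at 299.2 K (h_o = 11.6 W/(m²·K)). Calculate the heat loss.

Q = 954 W

Series thermal resistances, inner to outer:
  R_conv,in = 1/(4πr²h) = 1/(4π·0.852²·438) = 2.503×10^-4 K/W
  R_cast iron = (1/0.852 − 1/0.870)/(4πk) = 0.02428/(4π·46.8) = 4.129×10^-5 K/W
  R_diatomaceous earth = (1/0.870 − 1/1.39)/(4πk) = 0.4300/(4π·0.107) = 0.3198 K/W
  R_conv,out = 1/(4πr²h) = 1/(4π·1.39²·11.6) = 0.003551 K/W
ΣR = 2.503×10^-4 + 4.129×10^-5 + 0.3198 + 0.003551 = 0.3236 K/W
Q = ΔT/ΣR = (608 K − 299.2 K)/0.3236 = 954 W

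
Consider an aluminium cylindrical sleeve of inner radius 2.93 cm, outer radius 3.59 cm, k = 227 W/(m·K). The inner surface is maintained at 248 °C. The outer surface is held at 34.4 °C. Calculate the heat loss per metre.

Q' = 2πk·ΔT/ln(r₂/r₁) = 2π × 227 × 213.6 / ln(0.0359/0.0293) = 1.50×10^6 W/m

Q' = 1.50×10^6 W/m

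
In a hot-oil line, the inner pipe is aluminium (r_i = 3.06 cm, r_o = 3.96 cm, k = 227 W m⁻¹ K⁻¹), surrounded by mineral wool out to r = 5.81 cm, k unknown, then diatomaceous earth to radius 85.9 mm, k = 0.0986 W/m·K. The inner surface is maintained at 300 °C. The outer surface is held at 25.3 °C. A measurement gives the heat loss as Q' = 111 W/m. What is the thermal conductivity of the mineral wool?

ΣR = ΔT/Q' = |300 − 25.3|/111 = 2.475 m·K/W
Known resistances:
  R'_aluminium = ln(0.0396/0.0306)/(2πk) = 0.2578/(2π·227) = 1.808×10^-4 m·K/W
  R'_diatomaceous earth = ln(0.0859/0.0581)/(2πk) = 0.3910/(2π·0.0986) = 0.6312 m·K/W
R_mineral wool = ΣR − ΣR_known = 2.475 − 0.6314 = 1.844 m·K/W
ln(r₂/r₁)/(2πk) = 1.844 ⇒ k = 0.3833/(2π·1.844) = 0.0331 W/m·K

k = 0.0331 W/m·K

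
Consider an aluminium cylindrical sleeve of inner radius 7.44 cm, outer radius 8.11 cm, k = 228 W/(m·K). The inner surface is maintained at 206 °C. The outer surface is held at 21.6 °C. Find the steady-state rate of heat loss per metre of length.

Q' = 2πk·ΔT/ln(r₂/r₁) = 2π × 228 × 184.4 / ln(0.0811/0.0744) = 3.06×10^6 W/m

Q' = 3.06×10^6 W/m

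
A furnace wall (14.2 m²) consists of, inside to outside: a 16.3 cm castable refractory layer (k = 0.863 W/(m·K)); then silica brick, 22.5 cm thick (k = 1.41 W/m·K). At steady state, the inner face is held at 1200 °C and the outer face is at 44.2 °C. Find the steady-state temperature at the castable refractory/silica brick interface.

T = 574 °C

Resistance network (inner→outer):
  R_castable refractory = L/(kA) = 0.163/(0.863·14.2) = 0.01330 K/W
  R_silica brick = L/(kA) = 0.225/(1.41·14.2) = 0.01124 K/W
ΣR = 0.01330 + 0.01124 = 0.02454 K/W
Q = ΔT/ΣR = (1200 °C − 44.2 °C)/0.02454 = 47100 W
From the inner boundary to the castable refractory/silica brick interface, ΣR_partial = 0.01330 K/W.
T_interface = T_in − Q·ΣR_partial = 1200 °C − (47100)(0.01330) = 574 °C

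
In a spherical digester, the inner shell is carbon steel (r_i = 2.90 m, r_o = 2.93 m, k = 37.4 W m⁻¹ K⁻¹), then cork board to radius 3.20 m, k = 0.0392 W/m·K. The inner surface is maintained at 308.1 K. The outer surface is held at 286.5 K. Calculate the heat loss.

Q = 369 W

Series thermal resistances, inner to outer:
  R_carbon steel = (1/2.90 − 1/2.93)/(4πk) = 0.003531/(4π·37.4) = 7.512×10^-6 K/W
  R_cork board = (1/2.93 − 1/3.20)/(4πk) = 0.02880/(4π·0.0392) = 0.05846 K/W
ΣR = 7.512×10^-6 + 0.05846 = 0.05847 K/W
Q = ΔT/ΣR = (308.1 K − 286.5 K)/0.05847 = 369 W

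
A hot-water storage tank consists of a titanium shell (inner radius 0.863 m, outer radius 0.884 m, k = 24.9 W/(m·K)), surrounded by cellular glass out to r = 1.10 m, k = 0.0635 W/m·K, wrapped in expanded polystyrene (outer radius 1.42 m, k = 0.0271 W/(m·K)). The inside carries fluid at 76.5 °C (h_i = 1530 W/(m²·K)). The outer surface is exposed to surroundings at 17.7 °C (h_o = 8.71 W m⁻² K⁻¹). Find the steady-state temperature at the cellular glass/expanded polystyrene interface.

T = 58.0 °C

Series thermal resistances, inner to outer:
  R_conv,in = 1/(4πr²h) = 1/(4π·0.863²·1530) = 6.984×10^-5 K/W
  R_titanium = (1/0.863 − 1/0.884)/(4πk) = 0.02753/(4π·24.9) = 8.797×10^-5 K/W
  R_cellular glass = (1/0.884 − 1/1.10)/(4πk) = 0.2221/(4π·0.0635) = 0.2784 K/W
  R_expanded polystyrene = (1/1.10 − 1/1.42)/(4πk) = 0.2049/(4π·0.0271) = 0.6016 K/W
  R_conv,out = 1/(4πr²h) = 1/(4π·1.42²·8.71) = 0.004531 K/W
ΣR = 6.984×10^-5 + 8.797×10^-5 + 0.2784 + 0.6016 + 0.004531 = 0.8847 K/W
Q = ΔT/ΣR = (76.5 °C − 17.7 °C)/0.8847 = 66.46 W
From the inner boundary to the cellular glass/expanded polystyrene interface, ΣR_partial = 0.2786 K/W.
T_interface = T_in − Q·ΣR_partial = 76.5 °C − (66.46)(0.2786) = 58.0 °C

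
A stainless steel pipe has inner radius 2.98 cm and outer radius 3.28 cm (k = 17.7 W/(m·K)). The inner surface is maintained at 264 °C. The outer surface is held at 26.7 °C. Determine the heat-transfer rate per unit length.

Q' = 2.75×10^5 W/m

Q' = 2πk·ΔT/ln(r₂/r₁) = 2π × 17.7 × 237.3 / ln(0.0328/0.0298) = 2.75×10^5 W/m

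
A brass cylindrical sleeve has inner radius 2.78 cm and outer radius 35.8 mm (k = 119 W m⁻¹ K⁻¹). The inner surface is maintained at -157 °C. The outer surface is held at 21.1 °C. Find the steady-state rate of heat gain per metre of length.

Q' = 527 kW/m

Q' = 2πk·ΔT/ln(r₂/r₁) = 2π × 119 × 178.1 / ln(0.0358/0.0278) = 5.27×10^5 W/m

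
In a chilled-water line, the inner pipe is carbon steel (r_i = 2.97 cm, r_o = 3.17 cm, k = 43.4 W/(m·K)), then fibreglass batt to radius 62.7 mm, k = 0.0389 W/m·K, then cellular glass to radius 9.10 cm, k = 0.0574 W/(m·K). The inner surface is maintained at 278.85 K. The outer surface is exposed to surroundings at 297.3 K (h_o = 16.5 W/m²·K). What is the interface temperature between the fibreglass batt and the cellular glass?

T = 292.0 K

Treat each layer as a resistance in series:
  R'_carbon steel = ln(0.0317/0.0297)/(2πk) = 0.06517/(2π·43.4) = 2.390×10^-4 m·K/W
  R'_fibreglass batt = ln(0.0627/0.0317)/(2πk) = 0.6820/(2π·0.0389) = 2.791 m·K/W
  R'_cellular glass = ln(0.0910/0.0627)/(2πk) = 0.3725/(2π·0.0574) = 1.033 m·K/W
  R'_conv,out = 1/(2πr h) = 1/(2π·0.0910·16.5) = 0.1060 m·K/W
ΣR = 2.390×10^-4 + 2.791 + 1.033 + 0.1060 = 3.930 m·K/W
Q' = ΔT/ΣR = (278.85 K − 297.3 K)/3.930 = -4.695 W/m
From the inner boundary to the fibreglass batt/cellular glass interface, ΣR_partial = 2.791 m·K/W.
T_interface = T_in − Q'·ΣR_partial = 278.85 K − (-4.695)(2.791) = 292.0 K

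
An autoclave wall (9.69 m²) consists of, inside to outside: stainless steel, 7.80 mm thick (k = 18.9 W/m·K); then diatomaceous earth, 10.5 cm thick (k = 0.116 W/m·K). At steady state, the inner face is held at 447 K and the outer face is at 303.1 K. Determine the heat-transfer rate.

Q = 1540 W

Treat each layer as a resistance in series:
  R_stainless steel = L/(kA) = 0.00780/(18.9·9.69) = 4.259×10^-5 K/W
  R_diatomaceous earth = L/(kA) = 0.105/(0.116·9.69) = 0.09341 K/W
ΣR = 4.259×10^-5 + 0.09341 = 0.09345 K/W
Q = ΔT/ΣR = (447 K − 303.1 K)/0.09345 = 1540 W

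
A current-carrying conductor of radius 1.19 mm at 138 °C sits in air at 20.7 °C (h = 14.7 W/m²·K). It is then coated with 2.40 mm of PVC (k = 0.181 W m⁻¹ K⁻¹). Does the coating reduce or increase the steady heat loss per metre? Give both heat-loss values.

increases: 12.9 → 29.4 W/m

Critical radius for a cylinder: r_cr = k/h = 0.0123 m = 1.23 cm.
Outer radius after coating: r₂ = 0.00119 + 0.00240 = 0.00359 m.
Since r₁ < r_cr and r₂ ≤ r_cr, the coating moves toward the maximum at r_cr — heat loss rises.
Bare: R = 1/(2πr₁h) = 9.098 m·K/W; Q = 117.3/9.098 = 12.9 W/m.
Coated: R = R_cond + R_conv = 3.987 m·K/W; Q = 117.3/3.987 = 29.4 W/m.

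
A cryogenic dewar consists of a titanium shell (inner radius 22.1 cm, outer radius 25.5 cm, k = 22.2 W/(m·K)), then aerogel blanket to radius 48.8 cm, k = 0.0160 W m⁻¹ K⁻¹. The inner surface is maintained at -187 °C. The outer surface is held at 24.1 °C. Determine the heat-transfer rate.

Q = 22.7 W

Treat each layer as a resistance in series:
  R_titanium = (1/0.221 − 1/0.255)/(4πk) = 0.6033/(4π·22.2) = 0.002163 K/W
  R_aerogel blanket = (1/0.255 − 1/0.488)/(4πk) = 1.872/(4π·0.0160) = 9.312 K/W
ΣR = 0.002163 + 9.312 = 9.314 K/W
Q = ΔT/ΣR = (-187 °C − 24.1 °C)/9.314 = -22.7 W
(Negative Q ⇒ heat flows inward; heat gain = 22.7 W.)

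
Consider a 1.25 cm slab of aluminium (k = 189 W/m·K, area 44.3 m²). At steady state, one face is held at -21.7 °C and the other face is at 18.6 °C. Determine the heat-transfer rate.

Q = kA·ΔT/L = 189 × 44.3 × |-21.7 °C − 18.6 °C| / 0.0125 = 2.70×10^7 W

Q = 27000 kW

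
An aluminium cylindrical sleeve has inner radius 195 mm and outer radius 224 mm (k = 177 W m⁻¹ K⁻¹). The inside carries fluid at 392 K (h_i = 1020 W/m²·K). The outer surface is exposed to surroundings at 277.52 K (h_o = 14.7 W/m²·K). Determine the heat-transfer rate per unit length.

Series thermal resistances, inner to outer:
  R'_conv,in = 1/(2πr h) = 1/(2π·0.195·1020) = 8.002×10^-4 m·K/W
  R'_aluminium = ln(0.224/0.195)/(2πk) = 0.1386/(2π·177) = 1.247×10^-4 m·K/W
  R'_conv,out = 1/(2πr h) = 1/(2π·0.224·14.7) = 0.04833 m·K/W
ΣR = 8.002×10^-4 + 1.247×10^-4 + 0.04833 = 0.04925 m·K/W
Q' = ΔT/ΣR = (392 K − 277.52 K)/0.04925 = 2320 W/m

Q' = 2320 W/m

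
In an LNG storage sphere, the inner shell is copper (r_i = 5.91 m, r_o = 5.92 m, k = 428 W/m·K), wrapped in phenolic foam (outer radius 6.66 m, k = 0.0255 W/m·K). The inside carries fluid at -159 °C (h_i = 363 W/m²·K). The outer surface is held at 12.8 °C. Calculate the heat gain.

Q = 2.93 kW

Resistance network (inner→outer):
  R_conv,in = 1/(4πr²h) = 1/(4π·5.91²·363) = 6.276×10^-6 K/W
  R_copper = (1/5.91 − 1/5.92)/(4πk) = 2.858×10^-4/(4π·428) = 5.314×10^-8 K/W
  R_phenolic foam = (1/5.92 − 1/6.66)/(4πk) = 0.01877/(4π·0.0255) = 0.05857 K/W
ΣR = 6.276×10^-6 + 5.314×10^-8 + 0.05857 = 0.05858 K/W
Q = ΔT/ΣR = (-159 °C − 12.8 °C)/0.05858 = -2930 W
(Negative Q ⇒ heat flows inward; heat gain = 2930 W.)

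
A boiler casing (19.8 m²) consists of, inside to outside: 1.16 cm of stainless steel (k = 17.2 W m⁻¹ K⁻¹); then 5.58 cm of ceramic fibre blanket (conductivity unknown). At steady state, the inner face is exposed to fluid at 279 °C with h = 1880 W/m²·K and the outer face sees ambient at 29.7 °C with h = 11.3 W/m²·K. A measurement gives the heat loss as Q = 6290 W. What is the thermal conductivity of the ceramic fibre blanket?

ΣR = ΔT/Q = |279 − 29.7|/6290 = 0.03963 K/W
Known resistances:
  R_conv,in = 1/(hA) = 1/(1880·19.8) = 2.686×10^-5 K/W
  R_stainless steel = L/(kA) = 0.0116/(17.2·19.8) = 3.406×10^-5 K/W
  R_conv,out = 1/(hA) = 1/(11.3·19.8) = 0.004469 K/W
R_ceramic fibre blanket = ΣR − ΣR_known = 0.03963 − 0.004530 = 0.03510 K/W
L/(kA) = 0.03510 ⇒ k = 0.0558/(0.03510·19.8) = 0.0803 W/m·K

k = 0.0803 W/m·K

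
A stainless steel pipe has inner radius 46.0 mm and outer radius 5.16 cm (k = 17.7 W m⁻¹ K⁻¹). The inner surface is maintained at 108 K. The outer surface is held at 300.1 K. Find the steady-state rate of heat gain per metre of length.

Q' = 186 kW/m

Q' = 2πk·ΔT/ln(r₂/r₁) = 2π × 17.7 × 192.1 / ln(0.0516/0.0460) = 1.86×10^5 W/m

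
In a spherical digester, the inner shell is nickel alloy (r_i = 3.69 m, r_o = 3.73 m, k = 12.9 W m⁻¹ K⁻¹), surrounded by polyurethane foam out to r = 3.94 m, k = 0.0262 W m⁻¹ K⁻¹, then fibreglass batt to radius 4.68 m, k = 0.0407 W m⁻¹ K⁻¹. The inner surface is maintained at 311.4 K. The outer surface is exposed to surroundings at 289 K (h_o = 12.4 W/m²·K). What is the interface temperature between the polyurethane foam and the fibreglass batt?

T = 303.4 K

Treat each layer as a resistance in series:
  R_nickel alloy = (1/3.69 − 1/3.73)/(4πk) = 0.002906/(4π·12.9) = 1.793×10^-5 K/W
  R_polyurethane foam = (1/3.73 − 1/3.94)/(4πk) = 0.01429/(4π·0.0262) = 0.04340 K/W
  R_fibreglass batt = (1/3.94 − 1/4.68)/(4πk) = 0.04013/(4π·0.0407) = 0.07847 K/W
  R_conv,out = 1/(4πr²h) = 1/(4π·4.68²·12.4) = 2.930×10^-4 K/W
ΣR = 1.793×10^-5 + 0.04340 + 0.07847 + 2.930×10^-4 = 0.1222 K/W
Q = ΔT/ΣR = (311.4 K − 289 K)/0.1222 = 183.3 W
From the inner boundary to the polyurethane foam/fibreglass batt interface, ΣR_partial = 0.04342 K/W.
T_interface = T_in − Q·ΣR_partial = 311.4 K − (183.3)(0.04342) = 303.4 K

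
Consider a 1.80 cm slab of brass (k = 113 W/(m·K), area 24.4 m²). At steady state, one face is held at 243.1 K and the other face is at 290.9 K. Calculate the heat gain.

Q = 7.32×10^6 W

Q = kA·ΔT/L = 113 × 24.4 × |243.1 K − 290.9 K| / 0.0180 = 7.32×10^6 W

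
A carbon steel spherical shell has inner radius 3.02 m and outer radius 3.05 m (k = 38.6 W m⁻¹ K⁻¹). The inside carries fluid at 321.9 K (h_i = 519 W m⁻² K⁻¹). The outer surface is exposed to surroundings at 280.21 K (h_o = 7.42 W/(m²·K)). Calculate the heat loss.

Treat each layer as a resistance in series:
  R_conv,in = 1/(4πr²h) = 1/(4π·3.02²·519) = 1.681×10^-5 K/W
  R_carbon steel = (1/3.02 − 1/3.05)/(4πk) = 0.003257/(4π·38.6) = 6.715×10^-6 K/W
  R_conv,out = 1/(4πr²h) = 1/(4π·3.05²·7.42) = 0.001153 K/W
ΣR = 1.681×10^-5 + 6.715×10^-6 + 0.001153 = 0.001177 K/W
Q = ΔT/ΣR = (321.9 K − 280.21 K)/0.001177 = 35400 W

Q = 35.4 kW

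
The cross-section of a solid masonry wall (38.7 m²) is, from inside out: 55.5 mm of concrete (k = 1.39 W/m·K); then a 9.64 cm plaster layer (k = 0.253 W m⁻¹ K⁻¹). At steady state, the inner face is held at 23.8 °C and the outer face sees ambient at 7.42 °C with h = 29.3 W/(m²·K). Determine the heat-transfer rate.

Q = 1390 W

Resistance network (inner→outer):
  R_concrete = L/(kA) = 0.0555/(1.39·38.7) = 0.001032 K/W
  R_plaster = L/(kA) = 0.0964/(0.253·38.7) = 0.009846 K/W
  R_conv,out = 1/(hA) = 1/(29.3·38.7) = 8.819×10^-4 K/W
ΣR = 0.001032 + 0.009846 + 8.819×10^-4 = 0.01176 K/W
Q = ΔT/ΣR = (23.8 °C − 7.42 °C)/0.01176 = 1390 W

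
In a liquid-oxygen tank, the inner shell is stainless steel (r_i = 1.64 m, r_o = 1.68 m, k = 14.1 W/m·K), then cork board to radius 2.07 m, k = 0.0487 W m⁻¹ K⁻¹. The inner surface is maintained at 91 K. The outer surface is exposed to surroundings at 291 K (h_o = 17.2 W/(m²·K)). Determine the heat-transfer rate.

Q = 1080 W

Resistance network (inner→outer):
  R_stainless steel = (1/1.64 − 1/1.68)/(4πk) = 0.01452/(4π·14.1) = 8.194×10^-5 K/W
  R_cork board = (1/1.68 − 1/2.07)/(4πk) = 0.1121/(4π·0.0487) = 0.1833 K/W
  R_conv,out = 1/(4πr²h) = 1/(4π·2.07²·17.2) = 0.001080 K/W
ΣR = 8.194×10^-5 + 0.1833 + 0.001080 = 0.1845 K/W
Q = ΔT/ΣR = (91 K − 291 K)/0.1845 = -1080 W
(Negative Q ⇒ heat flows inward; heat gain = 1080 W.)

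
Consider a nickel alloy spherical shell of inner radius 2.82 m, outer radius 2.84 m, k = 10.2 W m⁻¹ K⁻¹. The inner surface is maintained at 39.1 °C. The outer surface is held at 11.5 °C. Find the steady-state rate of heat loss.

Q = 4πk·ΔT/(1/r₁ − 1/r₂) = 4π × 10.2 × 27.6 / (1/2.82 − 1/2.84) = 1.42×10^6 W

Q = 1420 kW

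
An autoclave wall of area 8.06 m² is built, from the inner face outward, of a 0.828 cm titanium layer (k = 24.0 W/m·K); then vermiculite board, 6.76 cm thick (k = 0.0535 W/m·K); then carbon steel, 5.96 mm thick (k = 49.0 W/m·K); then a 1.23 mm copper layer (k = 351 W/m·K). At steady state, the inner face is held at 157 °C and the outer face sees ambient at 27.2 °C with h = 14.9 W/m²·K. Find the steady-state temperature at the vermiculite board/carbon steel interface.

T = 33.8 °C

Treat each layer as a resistance in series:
  R_titanium = L/(kA) = 0.00828/(24.0·8.06) = 4.280×10^-5 K/W
  R_vermiculite board = L/(kA) = 0.0676/(0.0535·8.06) = 0.1568 K/W
  R_carbon steel = L/(kA) = 0.00596/(49.0·8.06) = 1.509×10^-5 K/W
  R_copper = L/(kA) = 0.00123/(351·8.06) = 4.348×10^-7 K/W
  R_conv,out = 1/(hA) = 1/(14.9·8.06) = 0.008327 K/W
ΣR = 4.280×10^-5 + 0.1568 + 1.509×10^-5 + 4.348×10^-7 + 0.008327 = 0.1652 K/W
Q = ΔT/ΣR = (157 °C − 27.2 °C)/0.1652 = 785.7 W
From the inner boundary to the vermiculite board/carbon steel interface, ΣR_partial = 0.1568 K/W.
T_interface = T_in − Q·ΣR_partial = 157 °C − (785.7)(0.1568) = 33.8 °C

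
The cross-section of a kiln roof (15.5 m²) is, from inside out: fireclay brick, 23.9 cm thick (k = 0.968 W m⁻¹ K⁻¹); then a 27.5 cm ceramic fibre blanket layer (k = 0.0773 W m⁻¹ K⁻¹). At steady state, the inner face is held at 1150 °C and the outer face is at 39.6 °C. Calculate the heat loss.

Resistance network (inner→outer):
  R_fireclay brick = L/(kA) = 0.239/(0.968·15.5) = 0.01593 K/W
  R_ceramic fibre blanket = L/(kA) = 0.275/(0.0773·15.5) = 0.2295 K/W
ΣR = 0.01593 + 0.2295 = 0.2454 K/W
Q = ΔT/ΣR = (1150 °C − 39.6 °C)/0.2454 = 4520 W

Q = 4.52 kW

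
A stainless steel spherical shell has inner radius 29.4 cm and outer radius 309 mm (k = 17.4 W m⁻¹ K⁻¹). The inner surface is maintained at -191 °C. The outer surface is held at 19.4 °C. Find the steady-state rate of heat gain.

Q = 279 kW

Q = 4πk·ΔT/(1/r₁ − 1/r₂) = 4π × 17.4 × 210.4 / (1/0.294 − 1/0.309) = 2.79×10^5 W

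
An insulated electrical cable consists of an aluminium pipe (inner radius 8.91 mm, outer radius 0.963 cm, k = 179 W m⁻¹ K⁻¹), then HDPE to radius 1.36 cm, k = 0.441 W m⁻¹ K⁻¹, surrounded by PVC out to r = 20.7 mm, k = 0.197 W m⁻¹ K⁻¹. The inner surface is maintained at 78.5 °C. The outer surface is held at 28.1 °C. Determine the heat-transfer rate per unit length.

Series thermal resistances, inner to outer:
  R'_aluminium = ln(0.00963/0.00891)/(2πk) = 0.07771/(2π·179) = 6.909×10^-5 m·K/W
  R'_HDPE = ln(0.0136/0.00963)/(2πk) = 0.3452/(2π·0.441) = 0.1246 m·K/W
  R'_PVC = ln(0.0207/0.0136)/(2πk) = 0.4201/(2π·0.197) = 0.3394 m·K/W
ΣR = 6.909×10^-5 + 0.1246 + 0.3394 = 0.4641 m·K/W
Q' = ΔT/ΣR = (78.5 °C − 28.1 °C)/0.4641 = 109 W/m

Q' = 109 W/m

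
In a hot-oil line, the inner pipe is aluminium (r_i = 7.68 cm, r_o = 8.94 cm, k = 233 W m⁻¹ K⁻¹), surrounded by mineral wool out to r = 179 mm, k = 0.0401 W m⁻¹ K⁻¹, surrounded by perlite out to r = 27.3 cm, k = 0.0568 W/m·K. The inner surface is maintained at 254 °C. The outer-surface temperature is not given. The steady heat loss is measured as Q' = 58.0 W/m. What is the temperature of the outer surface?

T_out = 25.6 °C

Sum the resistances:
  R'_aluminium = ln(0.0894/0.0768)/(2πk) = 0.1519/(2π·233) = 1.038×10^-4 m·K/W
  R'_mineral wool = ln(0.179/0.0894)/(2πk) = 0.6943/(2π·0.0401) = 2.756 m·K/W
  R'_perlite = ln(0.273/0.179)/(2πk) = 0.4221/(2π·0.0568) = 1.183 m·K/W
ΣR = 3.938 m·K/W
ΔT = Q'·ΣR = 58.0 × 3.938 = 228.4 K
Heat flows outward, so T_out = T_in − ΔT = 254 − 228.4 = 25.6 °C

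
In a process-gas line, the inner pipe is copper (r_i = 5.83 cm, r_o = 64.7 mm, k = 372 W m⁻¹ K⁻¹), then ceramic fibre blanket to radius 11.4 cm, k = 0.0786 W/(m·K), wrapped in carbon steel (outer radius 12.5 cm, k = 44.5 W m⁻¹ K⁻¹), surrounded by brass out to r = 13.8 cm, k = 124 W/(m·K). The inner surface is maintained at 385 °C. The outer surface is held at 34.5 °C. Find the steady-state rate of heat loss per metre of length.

Series thermal resistances, inner to outer:
  R'_copper = ln(0.0647/0.0583)/(2πk) = 0.1042/(2π·372) = 4.456×10^-5 m·K/W
  R'_ceramic fibre blanket = ln(0.114/0.0647)/(2πk) = 0.5664/(2π·0.0786) = 1.147 m·K/W
  R'_carbon steel = ln(0.125/0.114)/(2πk) = 0.09212/(2π·44.5) = 3.295×10^-4 m·K/W
  R'_brass = ln(0.138/0.125)/(2πk) = 0.09894/(2π·124) = 1.270×10^-4 m·K/W
ΣR = 4.456×10^-5 + 1.147 + 3.295×10^-4 + 1.270×10^-4 = 1.148 m·K/W
Q' = ΔT/ΣR = (385 °C − 34.5 °C)/1.148 = 305 W/m

Q' = 305 W/m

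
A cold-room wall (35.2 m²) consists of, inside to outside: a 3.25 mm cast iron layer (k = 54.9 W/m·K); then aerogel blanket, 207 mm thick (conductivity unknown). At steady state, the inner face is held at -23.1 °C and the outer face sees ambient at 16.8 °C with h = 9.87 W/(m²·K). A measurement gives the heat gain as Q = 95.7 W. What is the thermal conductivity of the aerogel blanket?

k = 0.0142 W/m·K

ΣR = ΔT/Q = |-23.1 − 16.8|/95.7 = 0.4169 K/W
Known resistances:
  R_cast iron = L/(kA) = 0.00325/(54.9·35.2) = 1.682×10^-6 K/W
  R_conv,out = 1/(hA) = 1/(9.87·35.2) = 0.002878 K/W
R_aerogel blanket = ΣR − ΣR_known = 0.4169 − 0.002880 = 0.4140 K/W
L/(kA) = 0.4140 ⇒ k = 0.207/(0.4140·35.2) = 0.0142 W/m·K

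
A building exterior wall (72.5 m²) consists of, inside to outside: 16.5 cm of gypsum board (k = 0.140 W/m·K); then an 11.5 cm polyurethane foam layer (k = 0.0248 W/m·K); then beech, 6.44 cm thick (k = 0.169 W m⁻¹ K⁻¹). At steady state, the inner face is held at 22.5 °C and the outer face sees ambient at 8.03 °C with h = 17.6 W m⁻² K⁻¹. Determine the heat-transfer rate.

Q = 168 W

Resistance network (inner→outer):
  R_gypsum board = L/(kA) = 0.165/(0.140·72.5) = 0.01626 K/W
  R_polyurethane foam = L/(kA) = 0.115/(0.0248·72.5) = 0.06396 K/W
  R_beech = L/(kA) = 0.0644/(0.169·72.5) = 0.005256 K/W
  R_conv,out = 1/(hA) = 1/(17.6·72.5) = 7.837×10^-4 K/W
ΣR = 0.01626 + 0.06396 + 0.005256 + 7.837×10^-4 = 0.08626 K/W
Q = ΔT/ΣR = (22.5 °C − 8.03 °C)/0.08626 = 168 W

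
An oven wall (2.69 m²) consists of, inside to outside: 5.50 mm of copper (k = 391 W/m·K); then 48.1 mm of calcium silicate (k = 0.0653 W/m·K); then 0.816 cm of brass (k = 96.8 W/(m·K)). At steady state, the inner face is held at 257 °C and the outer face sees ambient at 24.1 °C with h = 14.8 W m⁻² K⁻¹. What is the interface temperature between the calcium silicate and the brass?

T = 43.7 °C

Series thermal resistances, inner to outer:
  R_copper = L/(kA) = 0.00550/(391·2.69) = 5.229×10^-6 K/W
  R_calcium silicate = L/(kA) = 0.0481/(0.0653·2.69) = 0.2738 K/W
  R_brass = L/(kA) = 0.00816/(96.8·2.69) = 3.134×10^-5 K/W
  R_conv,out = 1/(hA) = 1/(14.8·2.69) = 0.02512 K/W
ΣR = 5.229×10^-6 + 0.2738 + 3.134×10^-5 + 0.02512 = 0.2990 K/W
Q = ΔT/ΣR = (257 °C − 24.1 °C)/0.2990 = 778.9 W
From the inner boundary to the calcium silicate/brass interface, ΣR_partial = 0.2738 K/W.
T_interface = T_in − Q·ΣR_partial = 257 °C − (778.9)(0.2738) = 43.7 °C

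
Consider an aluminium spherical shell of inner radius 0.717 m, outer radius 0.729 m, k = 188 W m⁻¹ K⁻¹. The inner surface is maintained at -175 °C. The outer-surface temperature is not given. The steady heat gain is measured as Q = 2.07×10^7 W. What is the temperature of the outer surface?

T_out = 26.2 °C

Sum the resistances:
  R_aluminium = (1/0.717 − 1/0.729)/(4πk) = 0.02296/(4π·188) = 9.718×10^-6 K/W
ΣR = 9.718×10^-6 K/W
ΔT = Q·ΣR = 2.07×10^7 × 9.718×10^-6 = 201.2 K
Heat flows inward, so T_out = T_in + ΔT = -175 + 201.2 = 26.2 °C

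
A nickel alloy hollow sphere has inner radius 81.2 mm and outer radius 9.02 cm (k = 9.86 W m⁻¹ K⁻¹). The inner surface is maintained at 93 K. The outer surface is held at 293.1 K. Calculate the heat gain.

Q = 4πk·ΔT/(1/r₁ − 1/r₂) = 4π × 9.86 × 200.1 / (1/0.0812 − 1/0.0902) = 20200 W

Q = 20.2 kW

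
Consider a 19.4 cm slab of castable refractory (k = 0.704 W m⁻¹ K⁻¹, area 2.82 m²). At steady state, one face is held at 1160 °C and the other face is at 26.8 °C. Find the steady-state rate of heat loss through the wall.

Q = kA·ΔT/L = 0.704 × 2.82 × |1160 °C − 26.8 °C| / 0.194 = 11600 W

Q = 11.6 kW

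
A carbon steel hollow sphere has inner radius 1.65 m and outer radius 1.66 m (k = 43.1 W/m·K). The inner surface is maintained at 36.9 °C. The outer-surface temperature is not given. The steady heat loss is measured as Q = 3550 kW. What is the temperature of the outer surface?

T_out = 13.0 °C

Series resistances:
  R_carbon steel = (1/1.65 − 1/1.66)/(4πk) = 0.003651/(4π·43.1) = 6.741×10^-6 K/W
ΣR = 6.741×10^-6 K/W
ΔT = Q·ΣR = 3.55×10^6 × 6.741×10^-6 = 23.93 K
Heat flows outward, so T_out = T_in − ΔT = 36.9 − 23.93 = 13.0 °C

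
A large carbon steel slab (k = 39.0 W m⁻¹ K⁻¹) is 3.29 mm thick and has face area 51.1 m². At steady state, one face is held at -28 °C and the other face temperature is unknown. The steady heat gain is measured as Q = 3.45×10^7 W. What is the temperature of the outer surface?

T_out = 29.0 °C

Sum the resistances:
  R_carbon steel = L/(kA) = 0.00329/(39.0·51.1) = 1.651×10^-6 K/W
ΣR = 1.651×10^-6 K/W
ΔT = Q·ΣR = 3.45×10^7 × 1.651×10^-6 = 56.96 K
Heat flows inward, so T_out = T_in + ΔT = -28 + 56.96 = 29.0 °C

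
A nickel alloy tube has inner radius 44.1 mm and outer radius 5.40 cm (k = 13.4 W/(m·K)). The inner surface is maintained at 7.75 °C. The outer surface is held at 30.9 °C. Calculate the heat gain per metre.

Q' = 9.62 kW/m

Q' = 2πk·ΔT/ln(r₂/r₁) = 2π × 13.4 × 23.15 / ln(0.0540/0.0441) = 9620 W/m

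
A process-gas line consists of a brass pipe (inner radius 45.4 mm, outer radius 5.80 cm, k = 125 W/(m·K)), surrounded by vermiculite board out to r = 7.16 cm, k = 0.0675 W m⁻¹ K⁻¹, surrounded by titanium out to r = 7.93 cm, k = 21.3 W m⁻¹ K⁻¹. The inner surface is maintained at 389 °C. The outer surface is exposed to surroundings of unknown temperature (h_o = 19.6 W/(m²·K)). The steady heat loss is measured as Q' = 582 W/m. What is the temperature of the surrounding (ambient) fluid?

Series resistances:
  R'_brass = ln(0.0580/0.0454)/(2πk) = 0.2449/(2π·125) = 3.119×10^-4 m·K/W
  R'_vermiculite board = ln(0.0716/0.0580)/(2πk) = 0.2107/(2π·0.0675) = 0.4967 m·K/W
  R'_titanium = ln(0.0793/0.0716)/(2πk) = 0.1021/(2π·21.3) = 7.632×10^-4 m·K/W
  R'_conv,out = 1/(2πr h) = 1/(2π·0.0793·19.6) = 0.1024 m·K/W
ΣR = 0.6002 m·K/W
ΔT = Q'·ΣR = 582 × 0.6002 = 349.3 K
Heat flows outward, so T_out = T_in − ΔT = 389 − 349.3 = 39.7 °C

T_out = 39.7 °C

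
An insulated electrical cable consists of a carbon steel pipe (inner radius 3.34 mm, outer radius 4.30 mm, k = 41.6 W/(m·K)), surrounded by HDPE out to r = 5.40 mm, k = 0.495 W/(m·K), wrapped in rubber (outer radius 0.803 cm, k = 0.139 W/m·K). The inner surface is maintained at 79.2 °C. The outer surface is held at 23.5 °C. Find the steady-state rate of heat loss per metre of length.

Q' = 105 W/m

Resistance network (inner→outer):
  R'_carbon steel = ln(0.00430/0.00334)/(2πk) = 0.2526/(2π·41.6) = 9.666×10^-4 m·K/W
  R'_HDPE = ln(0.00540/0.00430)/(2πk) = 0.2278/(2π·0.495) = 0.07324 m·K/W
  R'_rubber = ln(0.00803/0.00540)/(2πk) = 0.3968/(2π·0.139) = 0.4543 m·K/W
ΣR = 9.666×10^-4 + 0.07324 + 0.4543 = 0.5285 m·K/W
Q' = ΔT/ΣR = (79.2 °C − 23.5 °C)/0.5285 = 105 W/m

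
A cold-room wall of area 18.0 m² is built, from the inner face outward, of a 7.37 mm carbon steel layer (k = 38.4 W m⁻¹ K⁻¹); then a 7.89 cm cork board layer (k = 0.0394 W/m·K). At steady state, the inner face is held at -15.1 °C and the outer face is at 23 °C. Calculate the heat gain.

Q = 342 W

Series thermal resistances, inner to outer:
  R_carbon steel = L/(kA) = 0.00737/(38.4·18.0) = 1.066×10^-5 K/W
  R_cork board = L/(kA) = 0.0789/(0.0394·18.0) = 0.1113 K/W
ΣR = 1.066×10^-5 + 0.1113 = 0.1113 K/W
Q = ΔT/ΣR = (-15.1 °C − 23 °C)/0.1113 = -342 W
(Negative Q ⇒ heat flows inward; heat gain = 342 W.)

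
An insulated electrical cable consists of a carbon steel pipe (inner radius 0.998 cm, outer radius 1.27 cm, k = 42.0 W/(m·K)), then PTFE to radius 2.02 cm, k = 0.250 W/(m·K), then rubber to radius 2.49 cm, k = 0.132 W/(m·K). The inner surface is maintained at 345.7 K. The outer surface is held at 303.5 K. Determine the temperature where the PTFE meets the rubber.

T = 322.9 K

Series thermal resistances, inner to outer:
  R'_carbon steel = ln(0.0127/0.00998)/(2πk) = 0.2410/(2π·42.0) = 9.133×10^-4 m·K/W
  R'_PTFE = ln(0.0202/0.0127)/(2πk) = 0.4641/(2π·0.250) = 0.2954 m·K/W
  R'_rubber = ln(0.0249/0.0202)/(2πk) = 0.2092/(2π·0.132) = 0.2522 m·K/W
ΣR = 9.133×10^-4 + 0.2954 + 0.2522 = 0.5485 m·K/W
Q' = ΔT/ΣR = (345.7 K − 303.5 K)/0.5485 = 76.94 W/m
From the inner boundary to the PTFE/rubber interface, ΣR_partial = 0.2963 m·K/W.
T_interface = T_in − Q'·ΣR_partial = 345.7 K − (76.94)(0.2963) = 322.9 K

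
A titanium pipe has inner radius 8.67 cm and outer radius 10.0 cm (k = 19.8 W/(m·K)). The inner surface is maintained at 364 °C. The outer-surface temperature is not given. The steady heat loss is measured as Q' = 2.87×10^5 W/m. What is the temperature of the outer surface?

Sum the resistances:
  R'_titanium = ln(0.100/0.0867)/(2πk) = 0.1427/(2π·19.8) = 0.001147 m·K/W
ΣR = 0.001147 m·K/W
ΔT = Q'·ΣR = 2.87×10^5 × 0.001147 = 329.2 K
Heat flows outward, so T_out = T_in − ΔT = 364 − 329.2 = 34.8 °C

T_out = 34.8 °C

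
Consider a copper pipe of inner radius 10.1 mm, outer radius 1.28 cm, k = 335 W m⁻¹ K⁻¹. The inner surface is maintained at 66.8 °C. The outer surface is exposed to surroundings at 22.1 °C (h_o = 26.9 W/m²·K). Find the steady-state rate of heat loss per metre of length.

Treat each layer as a resistance in series:
  R'_copper = ln(0.0128/0.0101)/(2πk) = 0.2369/(2π·335) = 1.126×10^-4 m·K/W
  R'_conv,out = 1/(2πr h) = 1/(2π·0.0128·26.9) = 0.4622 m·K/W
ΣR = 1.126×10^-4 + 0.4622 = 0.4623 m·K/W
Q' = ΔT/ΣR = (66.8 °C − 22.1 °C)/0.4623 = 96.7 W/m

Q' = 96.7 W/m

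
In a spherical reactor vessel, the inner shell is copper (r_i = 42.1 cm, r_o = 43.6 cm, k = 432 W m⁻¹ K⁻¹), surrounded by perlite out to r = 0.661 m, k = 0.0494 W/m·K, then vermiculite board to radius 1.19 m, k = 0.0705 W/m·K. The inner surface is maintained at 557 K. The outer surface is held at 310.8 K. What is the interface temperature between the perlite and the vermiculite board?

Resistance network (inner→outer):
  R_copper = (1/0.421 − 1/0.436)/(4πk) = 0.08172/(4π·432) = 1.505×10^-5 K/W
  R_perlite = (1/0.436 − 1/0.661)/(4πk) = 0.7807/(4π·0.0494) = 1.258 K/W
  R_vermiculite board = (1/0.661 − 1/1.19)/(4πk) = 0.6725/(4π·0.0705) = 0.7591 K/W
ΣR = 1.505×10^-5 + 1.258 + 0.7591 = 2.017 K/W
Q = ΔT/ΣR = (557 K − 310.8 K)/2.017 = 122.1 W
From the inner boundary to the perlite/vermiculite board interface, ΣR_partial = 1.258 K/W.
T_interface = T_in − Q·ΣR_partial = 557 K − (122.1)(1.258) = 403 K

T = 403 K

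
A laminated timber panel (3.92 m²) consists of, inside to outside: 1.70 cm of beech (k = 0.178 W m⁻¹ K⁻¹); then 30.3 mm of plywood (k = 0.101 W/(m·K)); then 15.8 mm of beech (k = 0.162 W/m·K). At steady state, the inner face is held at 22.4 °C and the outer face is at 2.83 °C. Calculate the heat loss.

Q = 156 W

Series thermal resistances, inner to outer:
  R_beech = L/(kA) = 0.0170/(0.178·3.92) = 0.02436 K/W
  R_plywood = L/(kA) = 0.0303/(0.101·3.92) = 0.07653 K/W
  R_beech = L/(kA) = 0.0158/(0.162·3.92) = 0.02488 K/W
ΣR = 0.02436 + 0.07653 + 0.02488 = 0.1258 K/W
Q = ΔT/ΣR = (22.4 °C − 2.83 °C)/0.1258 = 156 W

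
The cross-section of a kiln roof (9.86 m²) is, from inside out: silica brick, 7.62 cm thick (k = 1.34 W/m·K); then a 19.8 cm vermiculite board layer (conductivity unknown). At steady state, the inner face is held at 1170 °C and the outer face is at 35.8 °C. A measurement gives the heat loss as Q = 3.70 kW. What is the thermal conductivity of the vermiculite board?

ΣR = ΔT/Q = |1170 − 35.8|/3700 = 0.3065 K/W
Known resistances:
  R_silica brick = L/(kA) = 0.0762/(1.34·9.86) = 0.005767 K/W
R_vermiculite board = ΣR − ΣR_known = 0.3065 − 0.005767 = 0.3007 K/W
L/(kA) = 0.3007 ⇒ k = 0.198/(0.3007·9.86) = 0.0668 W/m·K

k = 0.0668 W/m·K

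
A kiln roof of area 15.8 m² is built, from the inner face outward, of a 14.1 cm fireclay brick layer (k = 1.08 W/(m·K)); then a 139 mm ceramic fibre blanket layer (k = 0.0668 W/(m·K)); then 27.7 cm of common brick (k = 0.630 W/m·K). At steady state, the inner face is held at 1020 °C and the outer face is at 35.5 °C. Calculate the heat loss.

Series thermal resistances, inner to outer:
  R_fireclay brick = L/(kA) = 0.141/(1.08·15.8) = 0.008263 K/W
  R_ceramic fibre blanket = L/(kA) = 0.139/(0.0668·15.8) = 0.1317 K/W
  R_common brick = L/(kA) = 0.277/(0.630·15.8) = 0.02783 K/W
ΣR = 0.008263 + 0.1317 + 0.02783 = 0.1678 K/W
Q = ΔT/ΣR = (1020 °C − 35.5 °C)/0.1678 = 5870 W

Q = 5.87 kW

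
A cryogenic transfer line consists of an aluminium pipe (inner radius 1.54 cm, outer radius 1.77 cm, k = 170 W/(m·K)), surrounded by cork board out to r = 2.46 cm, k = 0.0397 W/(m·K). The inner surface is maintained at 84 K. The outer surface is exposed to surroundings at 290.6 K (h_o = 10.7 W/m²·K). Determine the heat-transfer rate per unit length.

Treat each layer as a resistance in series:
  R'_aluminium = ln(0.0177/0.0154)/(2πk) = 0.1392/(2π·170) = 1.303×10^-4 m·K/W
  R'_cork board = ln(0.0246/0.0177)/(2πk) = 0.3292/(2π·0.0397) = 1.320 m·K/W
  R'_conv,out = 1/(2πr h) = 1/(2π·0.0246·10.7) = 0.6046 m·K/W
ΣR = 1.303×10^-4 + 1.320 + 0.6046 = 1.925 m·K/W
Q' = ΔT/ΣR = (84 K − 290.6 K)/1.925 = -107 W/m
(Negative Q' ⇒ heat flows inward; heat gain = 107 W/m.)

Q' = 107 W/m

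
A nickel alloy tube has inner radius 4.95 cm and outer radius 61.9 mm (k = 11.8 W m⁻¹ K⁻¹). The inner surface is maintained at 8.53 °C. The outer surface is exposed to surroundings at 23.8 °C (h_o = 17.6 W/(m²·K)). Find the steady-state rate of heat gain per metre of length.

Q' = 102 W/m

Treat each layer as a resistance in series:
  R'_nickel alloy = ln(0.0619/0.0495)/(2πk) = 0.2235/(2π·11.8) = 0.003015 m·K/W
  R'_conv,out = 1/(2πr h) = 1/(2π·0.0619·17.6) = 0.1461 m·K/W
ΣR = 0.003015 + 0.1461 = 0.1491 m·K/W
Q' = ΔT/ΣR = (8.53 °C − 23.8 °C)/0.1491 = -102 W/m
(Negative Q' ⇒ heat flows inward; heat gain = 102 W/m.)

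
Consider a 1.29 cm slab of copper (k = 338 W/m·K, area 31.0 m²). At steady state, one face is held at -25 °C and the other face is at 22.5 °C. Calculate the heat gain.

Q = kA·ΔT/L = 338 × 31.0 × |-25 °C − 22.5 °C| / 0.0129 = 3.86×10^7 W

Q = 3.86×10^7 W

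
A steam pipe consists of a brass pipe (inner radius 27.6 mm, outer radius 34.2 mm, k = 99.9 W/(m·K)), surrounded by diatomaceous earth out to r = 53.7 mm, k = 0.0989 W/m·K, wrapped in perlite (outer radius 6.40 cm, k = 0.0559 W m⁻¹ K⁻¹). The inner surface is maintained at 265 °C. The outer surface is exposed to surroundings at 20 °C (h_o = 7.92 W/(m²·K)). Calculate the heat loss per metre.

Q' = 159 W/m

Series thermal resistances, inner to outer:
  R'_brass = ln(0.0342/0.0276)/(2πk) = 0.2144/(2π·99.9) = 3.416×10^-4 m·K/W
  R'_diatomaceous earth = ln(0.0537/0.0342)/(2πk) = 0.4512/(2π·0.0989) = 0.7261 m·K/W
  R'_perlite = ln(0.0640/0.0537)/(2πk) = 0.1755/(2π·0.0559) = 0.4996 m·K/W
  R'_conv,out = 1/(2πr h) = 1/(2π·0.0640·7.92) = 0.3140 m·K/W
ΣR = 3.416×10^-4 + 0.7261 + 0.4996 + 0.3140 = 1.540 m·K/W
Q' = ΔT/ΣR = (265 °C − 20 °C)/1.540 = 159 W/m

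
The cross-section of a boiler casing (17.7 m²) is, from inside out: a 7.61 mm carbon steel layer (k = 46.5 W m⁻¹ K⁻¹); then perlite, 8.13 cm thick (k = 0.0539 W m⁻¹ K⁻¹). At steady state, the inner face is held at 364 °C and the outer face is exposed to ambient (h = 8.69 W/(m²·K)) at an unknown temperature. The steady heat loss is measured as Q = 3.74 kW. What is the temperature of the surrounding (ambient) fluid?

Sum the resistances:
  R_carbon steel = L/(kA) = 0.00761/(46.5·17.7) = 9.246×10^-6 K/W
  R_perlite = L/(kA) = 0.0813/(0.0539·17.7) = 0.08522 K/W
  R_conv,out = 1/(hA) = 1/(8.69·17.7) = 0.006501 K/W
ΣR = 0.09173 K/W
ΔT = Q·ΣR = 3740 × 0.09173 = 343.1 K
Heat flows outward, so T_out = T_in − ΔT = 364 − 343.1 = 20.9 °C

T_out = 20.9 °C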